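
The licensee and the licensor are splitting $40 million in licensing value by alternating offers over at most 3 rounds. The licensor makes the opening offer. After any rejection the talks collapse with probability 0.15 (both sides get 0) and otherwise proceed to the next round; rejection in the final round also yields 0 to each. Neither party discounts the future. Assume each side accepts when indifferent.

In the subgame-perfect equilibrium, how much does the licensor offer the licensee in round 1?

Round 3 (the licensor proposes): rejection yields 0 for the licensee; the licensor offers 0 and keeps 40.
Round 2 (the licensee proposes): rejecting gives the licensor an expected 0.85 × 40 = 34. The licensee offers 34 and keeps 40 − 34 = 6.
Round 1 (the licensor proposes): rejecting gives the licensee an expected 0.85 × 6 = 5.1. The licensor offers 5.1 and keeps 40 − 5.1 = 34.9.

5.1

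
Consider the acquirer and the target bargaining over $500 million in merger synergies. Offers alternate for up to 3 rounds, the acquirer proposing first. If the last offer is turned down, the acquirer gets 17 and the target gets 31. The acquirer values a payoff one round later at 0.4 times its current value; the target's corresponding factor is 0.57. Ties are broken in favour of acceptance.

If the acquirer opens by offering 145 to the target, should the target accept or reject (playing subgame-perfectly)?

Reject

Work out the target's continuation value if the offer is rejected.
Round 3 (the acquirer proposes): the target gets 31 if talks fail, so the acquirer offers 31 and keeps 469.
Round 2 (the target proposes): the acquirer can get 469 next round, worth 0.4 × 469 = 187.6 now; the target offers that and keeps 312.4.
So by rejecting in round 1, the target gets 312.4 next round, worth 0.57 × 312.4 = 178.068 now.
Offer 145 < 178.068, so the target rejects.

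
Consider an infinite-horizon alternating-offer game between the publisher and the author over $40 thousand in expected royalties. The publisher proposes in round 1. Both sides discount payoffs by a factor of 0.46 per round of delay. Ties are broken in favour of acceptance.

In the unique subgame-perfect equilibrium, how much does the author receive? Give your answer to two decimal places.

When the publisher proposes, the author accepts any offer worth at least 0.46 times what the author would get by proposing next round; and vice versa.
This gives x = 40 − 0.46y and y = 40 − 0.46x, where x and y are each side's share when it proposes.
Hence (1 − 0.46·0.46)x = 40(1 − 0.46), i.e. 0.7884·x = 21.6.
x ≈ 27.3973; the author's share is 40 − x ≈ 12.6027.

12.60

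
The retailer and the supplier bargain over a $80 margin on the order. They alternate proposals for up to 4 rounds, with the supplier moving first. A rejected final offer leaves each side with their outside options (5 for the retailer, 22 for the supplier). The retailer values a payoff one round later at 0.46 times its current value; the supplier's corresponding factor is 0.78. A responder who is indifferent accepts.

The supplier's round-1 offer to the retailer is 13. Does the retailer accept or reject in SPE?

Reject

Round 4 (the retailer proposes): the supplier gets 22 if talks fail, so the retailer offers 22 and keeps 58.
Round 3 (the supplier proposes): the retailer can get 58 next round, worth 0.46 × 58 = 26.68 now, so the supplier offers 26.68, keeping 53.32.
Round 2 (the retailer proposes): the supplier can get 53.32 next round, worth 0.78 × 53.32 = 41.5896 now, so the retailer offers 41.5896, keeping 38.4104.
So by rejecting in round 1, the retailer gets 38.4104 next round, worth 0.46 × 38.4104 = 17.668784 now.
Offer 13 < 17.668784, so the retailer rejects.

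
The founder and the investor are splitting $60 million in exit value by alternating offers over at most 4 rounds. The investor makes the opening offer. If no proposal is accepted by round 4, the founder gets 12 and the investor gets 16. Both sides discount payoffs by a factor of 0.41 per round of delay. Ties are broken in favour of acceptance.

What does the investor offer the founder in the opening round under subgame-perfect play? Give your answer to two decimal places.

Round 4 (the founder proposes): the investor gets 16 if talks fail, so the founder offers 16 and keeps 44.
Round 3 (the investor proposes): the founder can get 44 next round, worth 0.41 × 44 = 18.04 now. The investor offers 18.04 and keeps 60 − 18.04 = 41.96.
Round 2 (the founder proposes): the investor can get 41.96 next round, worth 0.41 × 41.96 = 17.2036 now; the founder offers that and keeps 42.7964.
Round 1 (the investor proposes): the founder can get 42.7964 next round, worth 0.41 × 42.7964 = 17.546524 now, so the investor offers 17.546524, keeping 42.453476.

17.55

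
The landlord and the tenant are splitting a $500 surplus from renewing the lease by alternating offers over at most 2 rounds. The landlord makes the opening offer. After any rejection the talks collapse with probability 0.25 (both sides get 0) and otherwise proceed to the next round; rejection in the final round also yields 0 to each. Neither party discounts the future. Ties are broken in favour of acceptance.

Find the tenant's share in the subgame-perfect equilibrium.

375

By backward induction:
Round 2 (the tenant proposes): the landlord will accept anything ≥ 0, so the tenant offers 0 and keeps 500.
Round 1 (the landlord proposes): rejecting gives the tenant an expected 0.75 × 500 = 375, so the landlord offers 375, keeping 125.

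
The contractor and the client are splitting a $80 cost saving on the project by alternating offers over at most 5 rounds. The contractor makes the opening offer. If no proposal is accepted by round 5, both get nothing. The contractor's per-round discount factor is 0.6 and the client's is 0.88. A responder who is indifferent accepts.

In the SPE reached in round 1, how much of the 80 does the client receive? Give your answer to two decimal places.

43.03

Round 5 (the contractor proposes): the client will accept anything ≥ 0, so the contractor offers 0 and keeps 80.
Round 4 (the client proposes): the contractor can get 80 next round, worth 0.6 × 80 = 48 now. The client offers 48 and keeps 80 − 48 = 32.
Round 3 (the contractor proposes): the client can get 32 next round, worth 0.88 × 32 = 28.16 now, so the contractor offers 28.16, keeping 51.84.
Round 2 (the client proposes): the contractor can get 51.84 next round, worth 0.6 × 51.84 = 31.104 now; the client offers that and keeps 48.896.
Round 1 (the contractor proposes): the client can get 48.896 next round, worth 0.88 × 48.896 = 43.02848 now; the contractor offers that and keeps 36.97152.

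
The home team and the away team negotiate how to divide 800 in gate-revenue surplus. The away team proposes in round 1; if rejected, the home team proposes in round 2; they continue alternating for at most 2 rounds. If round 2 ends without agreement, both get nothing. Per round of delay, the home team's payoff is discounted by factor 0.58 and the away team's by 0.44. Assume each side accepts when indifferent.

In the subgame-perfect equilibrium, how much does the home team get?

464

Round 2 (the home team proposes): rejection yields 0 for the away team; the home team offers 0 and keeps 800.
Round 1 (the away team proposes): the home team can get 800 next round, worth 0.58 × 800 = 464 now, so the away team offers 464, keeping 336.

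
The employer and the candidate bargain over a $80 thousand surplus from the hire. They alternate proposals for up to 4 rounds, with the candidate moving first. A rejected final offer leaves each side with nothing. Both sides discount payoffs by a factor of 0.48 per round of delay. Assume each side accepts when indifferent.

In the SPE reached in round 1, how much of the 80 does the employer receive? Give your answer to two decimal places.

Round 4 (the employer proposes): rejection yields 0 for the candidate; the employer offers 0 and keeps 80.
Round 3 (the candidate proposes): the employer can get 80 next round, worth 0.48 × 80 = 38.4 now; the candidate offers that and keeps 41.6.
Round 2 (the employer proposes): the candidate can get 41.6 next round, worth 0.48 × 41.6 = 19.968 now. The employer offers 19.968 and keeps 80 − 19.968 = 60.032.
Round 1 (the candidate proposes): the employer can get 60.032 next round, worth 0.48 × 60.032 = 28.81536 now; the candidate offers that and keeps 51.18464.

28.82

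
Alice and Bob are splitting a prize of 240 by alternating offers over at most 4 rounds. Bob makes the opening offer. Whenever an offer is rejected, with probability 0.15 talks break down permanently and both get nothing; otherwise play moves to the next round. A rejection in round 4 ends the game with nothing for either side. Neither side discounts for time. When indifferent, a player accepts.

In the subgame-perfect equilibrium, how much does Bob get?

By backward induction:
Round 4 (Alice proposes): rejection yields 0 for Bob; Alice offers 0 and keeps 240.
Round 3 (Bob proposes): rejecting gives Alice an expected 0.85 × 240 = 204. Bob offers 204 and keeps 240 − 204 = 36.
Round 2 (Alice proposes): rejecting gives Bob an expected 0.85 × 36 = 30.6, so Alice offers 30.6, keeping 209.4.
Round 1 (Bob proposes): rejecting gives Alice an expected 0.85 × 209.4 = 177.99, so Bob offers 177.99, keeping 62.01.

62.01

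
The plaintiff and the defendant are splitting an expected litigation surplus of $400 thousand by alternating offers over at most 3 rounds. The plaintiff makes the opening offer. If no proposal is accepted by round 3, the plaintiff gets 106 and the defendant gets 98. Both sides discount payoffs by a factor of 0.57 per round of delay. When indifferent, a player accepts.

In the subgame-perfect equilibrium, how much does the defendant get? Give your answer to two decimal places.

Round 3 (the plaintiff proposes): the defendant gets 98 if talks fail, so the plaintiff offers 98 and keeps 302.
Round 2 (the defendant proposes): the plaintiff can get 302 next round, worth 0.57 × 302 = 172.14 now; the defendant offers that and keeps 227.86.
Round 1 (the plaintiff proposes): the defendant can get 227.86 next round, worth 0.57 × 227.86 = 129.8802 now. The plaintiff offers 129.8802 and keeps 400 − 129.8802 = 270.1198.

129.88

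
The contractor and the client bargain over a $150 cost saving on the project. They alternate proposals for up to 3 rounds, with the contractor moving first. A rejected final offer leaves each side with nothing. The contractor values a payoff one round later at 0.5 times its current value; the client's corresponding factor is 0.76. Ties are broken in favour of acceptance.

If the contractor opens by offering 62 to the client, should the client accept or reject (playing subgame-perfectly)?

Work out the client's continuation value if the offer is rejected.
Round 3 (the contractor proposes): the client will accept anything ≥ 0, so the contractor offers 0 and keeps 150.
Round 2 (the client proposes): the contractor can get 150 next round, worth 0.5 × 150 = 75 now; the client offers that and keeps 75.
So by rejecting in round 1, the client gets 75 next round, worth 0.76 × 75 = 57 now.
Offer 62 ≥ 57, so the client accepts.

Accept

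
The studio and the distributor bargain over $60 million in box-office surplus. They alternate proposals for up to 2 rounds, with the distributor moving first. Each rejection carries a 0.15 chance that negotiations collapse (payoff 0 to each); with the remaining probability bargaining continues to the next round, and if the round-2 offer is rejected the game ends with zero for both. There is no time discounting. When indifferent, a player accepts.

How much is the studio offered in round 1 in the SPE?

Round 2 (the studio proposes): rejection yields 0 for the distributor; the studio offers 0 and keeps 60.
Round 1 (the distributor proposes): rejecting gives the studio an expected 0.85 × 60 = 51. The distributor offers 51 and keeps 60 − 51 = 9.

51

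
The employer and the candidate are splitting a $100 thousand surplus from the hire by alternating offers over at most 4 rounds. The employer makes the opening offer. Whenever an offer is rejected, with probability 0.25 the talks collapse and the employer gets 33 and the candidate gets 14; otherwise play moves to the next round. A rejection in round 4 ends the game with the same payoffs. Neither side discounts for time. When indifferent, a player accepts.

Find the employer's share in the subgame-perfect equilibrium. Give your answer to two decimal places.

53.70

By backward induction:
Round 4 (the candidate proposes): the employer gets 33 if talks fail, so the candidate offers 33 and keeps 67.
Round 3 (the employer proposes): rejecting gives the candidate an expected 0.75 × 67 + 0.25 × 14 = 53.75. The employer offers 53.75 and keeps 100 − 53.75 = 46.25.
Round 2 (the candidate proposes): rejecting gives the employer an expected 0.75 × 46.25 + 0.25 × 33 = 42.9375; the candidate offers that and keeps 57.0625.
Round 1 (the employer proposes): rejecting gives the candidate an expected 0.75 × 57.0625 + 0.25 × 14 = 46.296875, so the employer offers 46.296875, keeping 53.703125.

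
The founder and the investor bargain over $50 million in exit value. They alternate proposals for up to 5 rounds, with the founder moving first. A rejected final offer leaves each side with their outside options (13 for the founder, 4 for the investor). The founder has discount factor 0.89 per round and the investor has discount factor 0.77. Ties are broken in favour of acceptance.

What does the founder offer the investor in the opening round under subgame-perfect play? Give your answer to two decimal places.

9.02

Round 5 (the founder proposes): the investor gets 4 if talks fail, so the founder offers 4 and keeps 46.
Round 4 (the investor proposes): the founder can get 46 next round, worth 0.89 × 46 = 40.94 now; the investor offers that and keeps 9.06.
Round 3 (the founder proposes): the investor can get 9.06 next round, worth 0.77 × 9.06 = 6.9762 now. The founder offers 6.9762 and keeps 50 − 6.9762 = 43.0238.
Round 2 (the investor proposes): the founder can get 43.0238 next round, worth 0.89 × 43.0238 = 38.291182 now; the investor offers that and keeps 11.708818.
Round 1 (the founder proposes): the investor can get 11.708818 next round, worth 0.77 × 11.708818 = 9.01578986 now, so the founder offers 9.01578986, keeping 40.98421014.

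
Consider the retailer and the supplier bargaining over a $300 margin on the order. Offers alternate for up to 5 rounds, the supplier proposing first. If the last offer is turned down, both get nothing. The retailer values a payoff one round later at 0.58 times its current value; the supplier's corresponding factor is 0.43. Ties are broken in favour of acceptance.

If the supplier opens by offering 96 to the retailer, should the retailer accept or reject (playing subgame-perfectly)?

Work out the retailer's continuation value if the offer is rejected.
Round 5 (the supplier proposes): the retailer will accept anything ≥ 0, so the supplier offers 0 and keeps 300.
Round 4 (the retailer proposes): the supplier can get 300 next round, worth 0.43 × 300 = 129 now. The retailer offers 129 and keeps 300 − 129 = 171.
Round 3 (the supplier proposes): the retailer can get 171 next round, worth 0.58 × 171 = 99.18 now, so the supplier offers 99.18, keeping 200.82.
Round 2 (the retailer proposes): the supplier can get 200.82 next round, worth 0.43 × 200.82 = 86.3526 now, so the retailer offers 86.3526, keeping 213.6474.
So by rejecting in round 1, the retailer gets 213.6474 next round, worth 0.58 × 213.6474 = 123.915492 now.
Offer 96 < 123.915492, so the retailer rejects.

Reject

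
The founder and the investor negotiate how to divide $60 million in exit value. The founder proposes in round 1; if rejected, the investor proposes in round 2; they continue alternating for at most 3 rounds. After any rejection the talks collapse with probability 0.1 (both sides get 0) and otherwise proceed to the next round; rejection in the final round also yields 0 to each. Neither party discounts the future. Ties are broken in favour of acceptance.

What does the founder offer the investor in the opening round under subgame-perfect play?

5.4

Round 3 (the founder proposes): rejection yields 0 for the investor; the founder offers 0 and keeps 60.
Round 2 (the investor proposes): rejecting gives the founder an expected 0.9 × 60 = 54, so the investor offers 54, keeping 6.
Round 1 (the founder proposes): rejecting gives the investor an expected 0.9 × 6 = 5.4. The founder offers 5.4 and keeps 60 − 5.4 = 54.6.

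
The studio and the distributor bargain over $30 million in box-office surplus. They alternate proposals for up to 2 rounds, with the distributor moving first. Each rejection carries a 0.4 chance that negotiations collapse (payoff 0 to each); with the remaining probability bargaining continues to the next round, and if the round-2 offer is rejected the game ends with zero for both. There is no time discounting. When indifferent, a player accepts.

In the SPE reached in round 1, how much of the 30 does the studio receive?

18

Round 2 (the studio proposes): rejection yields 0 for the distributor; the studio offers 0 and keeps 30.
Round 1 (the distributor proposes): rejecting gives the studio an expected 0.6 × 30 = 18, so the distributor offers 18, keeping 12.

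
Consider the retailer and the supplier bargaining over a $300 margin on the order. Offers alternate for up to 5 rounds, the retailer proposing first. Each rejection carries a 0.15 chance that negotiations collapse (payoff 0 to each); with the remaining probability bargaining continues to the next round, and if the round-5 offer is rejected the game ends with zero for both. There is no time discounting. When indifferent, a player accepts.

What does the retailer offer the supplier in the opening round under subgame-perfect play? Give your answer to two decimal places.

65.89

By backward induction:
Round 5 (the retailer proposes): rejection yields 0 for the supplier; the retailer offers 0 and keeps 300.
Round 4 (the supplier proposes): rejecting gives the retailer an expected 0.85 × 300 = 255, so the supplier offers 255, keeping 45.
Round 3 (the retailer proposes): rejecting gives the supplier an expected 0.85 × 45 = 38.25, so the retailer offers 38.25, keeping 261.75.
Round 2 (the supplier proposes): rejecting gives the retailer an expected 0.85 × 261.75 = 222.4875. The supplier offers 222.4875 and keeps 300 − 222.4875 = 77.5125.
Round 1 (the retailer proposes): rejecting gives the supplier an expected 0.85 × 77.5125 = 65.885625, so the retailer offers 65.885625, keeping 234.114375.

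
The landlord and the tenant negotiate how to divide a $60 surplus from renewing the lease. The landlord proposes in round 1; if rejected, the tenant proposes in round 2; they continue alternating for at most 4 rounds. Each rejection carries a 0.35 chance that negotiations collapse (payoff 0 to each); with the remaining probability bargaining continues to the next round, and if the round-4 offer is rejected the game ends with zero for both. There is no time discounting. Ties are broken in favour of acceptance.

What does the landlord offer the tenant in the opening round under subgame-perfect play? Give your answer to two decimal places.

30.13

By backward induction:
Round 4 (the tenant proposes): the landlord will accept anything ≥ 0, so the tenant offers 0 and keeps 60.
Round 3 (the landlord proposes): rejecting gives the tenant an expected 0.65 × 60 = 39; the landlord offers that and keeps 21.
Round 2 (the tenant proposes): rejecting gives the landlord an expected 0.65 × 21 = 13.65; the tenant offers that and keeps 46.35.
Round 1 (the landlord proposes): rejecting gives the tenant an expected 0.65 × 46.35 = 30.1275; the landlord offers that and keeps 29.8725.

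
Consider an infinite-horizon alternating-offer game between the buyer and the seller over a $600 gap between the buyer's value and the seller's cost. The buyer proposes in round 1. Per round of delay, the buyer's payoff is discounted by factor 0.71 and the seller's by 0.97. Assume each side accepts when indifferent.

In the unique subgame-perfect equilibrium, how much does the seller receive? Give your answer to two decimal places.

542.18

When the buyer proposes, the seller accepts any offer worth at least 0.97 times what the seller would get by proposing next round; and vice versa.
This gives x = 600 − 0.97y and y = 600 − 0.71x, where x and y are each side's share when it proposes.
Hence (1 − 0.97·0.71)x = 600(1 − 0.97), i.e. 0.3113·x = 18.
x ≈ 57.8220; the seller's share is 600 − x ≈ 542.1780.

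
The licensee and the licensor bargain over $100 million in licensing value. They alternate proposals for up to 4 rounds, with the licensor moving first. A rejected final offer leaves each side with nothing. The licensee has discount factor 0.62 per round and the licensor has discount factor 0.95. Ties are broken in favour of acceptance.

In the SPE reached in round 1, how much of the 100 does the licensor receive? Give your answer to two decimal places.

By backward induction:
Round 4 (the licensee proposes): the licensor will accept anything ≥ 0, so the licensee offers 0 and keeps 100.
Round 3 (the licensor proposes): the licensee can get 100 next round, worth 0.62 × 100 = 62 now, so the licensor offers 62, keeping 38.
Round 2 (the licensee proposes): the licensor can get 38 next round, worth 0.95 × 38 = 36.1 now. The licensee offers 36.1 and keeps 100 − 36.1 = 63.9.
Round 1 (the licensor proposes): the licensee can get 63.9 next round, worth 0.62 × 63.9 = 39.618 now; the licensor offers that and keeps 60.382.

60.38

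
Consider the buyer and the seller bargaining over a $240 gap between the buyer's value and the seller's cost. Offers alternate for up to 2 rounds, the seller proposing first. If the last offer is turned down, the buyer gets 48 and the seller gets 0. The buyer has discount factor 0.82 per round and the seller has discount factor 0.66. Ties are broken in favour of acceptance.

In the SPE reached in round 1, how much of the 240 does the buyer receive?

Round 2 (the buyer proposes): the seller will accept anything ≥ 0, so the buyer offers 0 and keeps 240.
Round 1 (the seller proposes): the buyer can get 240 next round, worth 0.82 × 240 = 196.8 now. The seller offers 196.8 and keeps 240 − 196.8 = 43.2.

196.8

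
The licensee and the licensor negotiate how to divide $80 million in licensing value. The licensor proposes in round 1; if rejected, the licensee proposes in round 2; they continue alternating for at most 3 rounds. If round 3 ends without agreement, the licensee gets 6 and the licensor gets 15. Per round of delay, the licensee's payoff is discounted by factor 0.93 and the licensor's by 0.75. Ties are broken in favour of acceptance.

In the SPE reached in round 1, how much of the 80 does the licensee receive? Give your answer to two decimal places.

By backward induction:
Round 3 (the licensor proposes): the licensee gets 6 if talks fail, so the licensor offers 6 and keeps 74.
Round 2 (the licensee proposes): the licensor can get 74 next round, worth 0.75 × 74 = 55.5 now; the licensee offers that and keeps 24.5.
Round 1 (the licensor proposes): the licensee can get 24.5 next round, worth 0.93 × 24.5 = 22.785 now. The licensor offers 22.785 and keeps 80 − 22.785 = 57.215.

22.79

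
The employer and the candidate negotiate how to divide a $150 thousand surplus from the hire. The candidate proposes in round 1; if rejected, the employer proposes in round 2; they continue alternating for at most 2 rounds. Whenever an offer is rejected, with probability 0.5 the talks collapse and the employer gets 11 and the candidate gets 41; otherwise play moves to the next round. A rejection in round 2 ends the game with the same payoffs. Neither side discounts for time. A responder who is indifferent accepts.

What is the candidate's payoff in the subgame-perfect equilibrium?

Round 2 (the employer proposes): the candidate gets 41 if talks fail, so the employer offers 41 and keeps 109.
Round 1 (the candidate proposes): rejecting gives the employer an expected 0.5 × 109 + 0.5 × 11 = 60. The candidate offers 60 and keeps 150 − 60 = 90.

90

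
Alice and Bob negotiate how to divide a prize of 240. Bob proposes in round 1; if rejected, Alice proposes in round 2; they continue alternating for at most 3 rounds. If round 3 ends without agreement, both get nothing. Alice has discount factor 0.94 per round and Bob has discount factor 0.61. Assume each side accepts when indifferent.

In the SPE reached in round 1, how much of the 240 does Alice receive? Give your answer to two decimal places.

Work backward from the last round.
Round 3 (Bob proposes): Alice will accept anything ≥ 0, so Bob offers 0 and keeps 240.
Round 2 (Alice proposes): Bob can get 240 next round, worth 0.61 × 240 = 146.4 now. Alice offers 146.4 and keeps 240 − 146.4 = 93.6.
Round 1 (Bob proposes): Alice can get 93.6 next round, worth 0.94 × 93.6 = 87.984 now, so Bob offers 87.984, keeping 152.016.

87.98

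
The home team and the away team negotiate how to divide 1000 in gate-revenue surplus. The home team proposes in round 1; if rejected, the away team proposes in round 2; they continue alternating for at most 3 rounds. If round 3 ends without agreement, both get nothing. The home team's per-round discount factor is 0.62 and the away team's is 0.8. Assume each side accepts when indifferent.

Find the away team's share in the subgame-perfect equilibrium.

304

Round 3 (the home team proposes): the away team will accept anything ≥ 0, so the home team offers 0 and keeps 1000.
Round 2 (the away team proposes): the home team can get 1000 next round, worth 0.62 × 1000 = 620 now, so the away team offers 620, keeping 380.
Round 1 (the home team proposes): the away team can get 380 next round, worth 0.8 × 380 = 304 now. The home team offers 304 and keeps 1000 − 304 = 696.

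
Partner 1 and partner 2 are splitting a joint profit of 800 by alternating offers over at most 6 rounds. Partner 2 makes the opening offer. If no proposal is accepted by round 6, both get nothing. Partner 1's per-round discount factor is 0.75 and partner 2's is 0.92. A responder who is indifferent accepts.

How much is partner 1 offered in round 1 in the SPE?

366.78

Round 6 (partner 1 proposes): rejection yields 0 for partner 2; partner 1 offers 0 and keeps 800.
Round 5 (partner 2 proposes): partner 1 can get 800 next round, worth 0.75 × 800 = 600 now, so partner 2 offers 600, keeping 200.
Round 4 (partner 1 proposes): partner 2 can get 200 next round, worth 0.92 × 200 = 184 now. Partner 1 offers 184 and keeps 800 − 184 = 616.
Round 3 (partner 2 proposes): partner 1 can get 616 next round, worth 0.75 × 616 = 462 now, so partner 2 offers 462, keeping 338.
Round 2 (partner 1 proposes): partner 2 can get 338 next round, worth 0.92 × 338 = 310.96 now. Partner 1 offers 310.96 and keeps 800 − 310.96 = 489.04.
Round 1 (partner 2 proposes): partner 1 can get 489.04 next round, worth 0.75 × 489.04 = 366.78 now, so partner 2 offers 366.78, keeping 433.22.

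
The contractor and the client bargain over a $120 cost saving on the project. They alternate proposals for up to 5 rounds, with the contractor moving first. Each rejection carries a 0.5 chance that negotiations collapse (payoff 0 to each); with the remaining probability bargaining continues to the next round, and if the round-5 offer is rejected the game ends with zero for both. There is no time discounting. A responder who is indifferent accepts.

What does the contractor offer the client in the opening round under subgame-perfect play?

Round 5 (the contractor proposes): the client will accept anything ≥ 0, so the contractor offers 0 and keeps 120.
Round 4 (the client proposes): rejecting gives the contractor an expected 0.5 × 120 = 60, so the client offers 60, keeping 60.
Round 3 (the contractor proposes): rejecting gives the client an expected 0.5 × 60 = 30. The contractor offers 30 and keeps 120 − 30 = 90.
Round 2 (the client proposes): rejecting gives the contractor an expected 0.5 × 90 = 45, so the client offers 45, keeping 75.
Round 1 (the contractor proposes): rejecting gives the client an expected 0.5 × 75 = 37.5, so the contractor offers 37.5, keeping 82.5.

37.5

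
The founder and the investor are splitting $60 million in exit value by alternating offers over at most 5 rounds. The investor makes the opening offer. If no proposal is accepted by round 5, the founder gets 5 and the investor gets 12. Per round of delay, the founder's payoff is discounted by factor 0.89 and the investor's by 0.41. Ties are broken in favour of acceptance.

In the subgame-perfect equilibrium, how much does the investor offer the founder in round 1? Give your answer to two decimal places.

43.67

Round 5 (the investor proposes): the founder gets 5 if talks fail, so the investor offers 5 and keeps 55.
Round 4 (the founder proposes): the investor can get 55 next round, worth 0.41 × 55 = 22.55 now. The founder offers 22.55 and keeps 60 − 22.55 = 37.45.
Round 3 (the investor proposes): the founder can get 37.45 next round, worth 0.89 × 37.45 = 33.3305 now; the investor offers that and keeps 26.6695.
Round 2 (the founder proposes): the investor can get 26.6695 next round, worth 0.41 × 26.6695 = 10.934495 now. The founder offers 10.934495 and keeps 60 − 10.934495 = 49.065505.
Round 1 (the investor proposes): the founder can get 49.065505 next round, worth 0.89 × 49.065505 = 43.66829945 now. The investor offers 43.66829945 and keeps 60 − 43.66829945 = 16.33170055.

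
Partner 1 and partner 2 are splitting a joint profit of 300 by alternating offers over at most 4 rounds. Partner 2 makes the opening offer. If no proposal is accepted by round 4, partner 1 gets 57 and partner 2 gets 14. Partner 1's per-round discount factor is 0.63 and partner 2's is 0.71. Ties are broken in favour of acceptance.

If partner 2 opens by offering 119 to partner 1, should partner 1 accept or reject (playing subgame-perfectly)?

Round 4 (partner 1 proposes): partner 2 gets 14 if talks fail, so partner 1 offers 14 and keeps 286.
Round 3 (partner 2 proposes): partner 1 can get 286 next round, worth 0.63 × 286 = 180.18 now. Partner 2 offers 180.18 and keeps 300 − 180.18 = 119.82.
Round 2 (partner 1 proposes): partner 2 can get 119.82 next round, worth 0.71 × 119.82 = 85.0722 now, so partner 1 offers 85.0722, keeping 214.9278.
So by rejecting in round 1, partner 1 gets 214.9278 next round, worth 0.63 × 214.9278 = 135.404514 now.
Offer 119 < 135.404514, so partner 1 rejects.

Reject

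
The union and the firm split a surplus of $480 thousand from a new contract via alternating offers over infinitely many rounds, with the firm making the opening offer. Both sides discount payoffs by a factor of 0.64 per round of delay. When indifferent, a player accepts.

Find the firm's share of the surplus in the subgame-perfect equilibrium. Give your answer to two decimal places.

292.68

In a stationary SPE each proposer offers the other exactly their discounted continuation value.
If the firm keeps x when proposing and the union keeps y when proposing, then x = 480 − 0.64y and y = 480 − 0.64x.
Solving: x = 480(1 − 0.64) / (1 − 0.64·0.64) = 172.8 / 0.5904 ≈ 292.6829.
The union gets 480 − 292.6829 ≈ 187.3171.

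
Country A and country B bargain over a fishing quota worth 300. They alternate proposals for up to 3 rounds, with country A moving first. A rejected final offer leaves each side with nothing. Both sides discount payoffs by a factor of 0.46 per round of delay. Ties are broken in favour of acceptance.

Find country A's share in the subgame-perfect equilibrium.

Round 3 (country A proposes): country B will accept anything ≥ 0, so country A offers 0 and keeps 300.
Round 2 (country B proposes): country A can get 300 next round, worth 0.46 × 300 = 138 now; country B offers that and keeps 162.
Round 1 (country A proposes): country B can get 162 next round, worth 0.46 × 162 = 74.52 now, so country A offers 74.52, keeping 225.48.

225.48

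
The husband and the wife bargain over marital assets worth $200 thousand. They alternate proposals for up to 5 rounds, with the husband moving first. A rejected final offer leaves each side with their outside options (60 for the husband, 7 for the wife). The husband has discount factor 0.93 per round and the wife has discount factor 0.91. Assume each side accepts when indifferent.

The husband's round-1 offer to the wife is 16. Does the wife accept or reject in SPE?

Reject

Round 5 (the husband proposes): the wife gets 7 if talks fail, so the husband offers 7 and keeps 193.
Round 4 (the wife proposes): the husband can get 193 next round, worth 0.93 × 193 = 179.49 now. The wife offers 179.49 and keeps 200 − 179.49 = 20.51.
Round 3 (the husband proposes): the wife can get 20.51 next round, worth 0.91 × 20.51 = 18.6641 now. The husband offers 18.6641 and keeps 200 − 18.6641 = 181.3359.
Round 2 (the wife proposes): the husband can get 181.3359 next round, worth 0.93 × 181.3359 = 168.642387 now, so the wife offers 168.642387, keeping 31.357613.
So by rejecting in round 1, the wife gets 31.357613 next round, worth 0.91 × 31.357613 = 28.53542783 now.
Offer 16 < 28.53542783, so the wife rejects.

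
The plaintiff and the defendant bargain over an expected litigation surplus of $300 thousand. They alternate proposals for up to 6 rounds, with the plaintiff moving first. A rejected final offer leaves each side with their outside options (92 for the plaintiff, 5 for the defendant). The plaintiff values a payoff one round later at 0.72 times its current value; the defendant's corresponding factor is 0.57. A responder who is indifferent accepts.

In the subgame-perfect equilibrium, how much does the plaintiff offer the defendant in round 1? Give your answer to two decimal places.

87.50

Round 6 (the defendant proposes): the plaintiff gets 92 if talks fail, so the defendant offers 92 and keeps 208.
Round 5 (the plaintiff proposes): the defendant can get 208 next round, worth 0.57 × 208 = 118.56 now. The plaintiff offers 118.56 and keeps 300 − 118.56 = 181.44.
Round 4 (the defendant proposes): the plaintiff can get 181.44 next round, worth 0.72 × 181.44 = 130.6368 now; the defendant offers that and keeps 169.3632.
Round 3 (the plaintiff proposes): the defendant can get 169.3632 next round, worth 0.57 × 169.3632 = 96.537024 now, so the plaintiff offers 96.537024, keeping 203.462976.
Round 2 (the defendant proposes): the plaintiff can get 203.462976 next round, worth 0.72 × 203.462976 = 146.49334272 now, so the defendant offers 146.49334272, keeping 153.50665728.
Round 1 (the plaintiff proposes): the defendant can get 153.50665728 next round, worth 0.57 × 153.50665728 = 87.4987946496 now; the plaintiff offers that and keeps 212.5012053504.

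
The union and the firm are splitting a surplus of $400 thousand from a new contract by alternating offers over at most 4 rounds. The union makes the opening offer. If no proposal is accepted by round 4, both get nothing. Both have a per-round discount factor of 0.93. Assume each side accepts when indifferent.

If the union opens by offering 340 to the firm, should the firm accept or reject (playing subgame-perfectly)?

Work out the firm's continuation value if the offer is rejected.
Round 4 (the firm proposes): rejection yields 0 for the union; the firm offers 0 and keeps 400.
Round 3 (the union proposes): the firm can get 400 next round, worth 0.93 × 400 = 372 now; the union offers that and keeps 28.
Round 2 (the firm proposes): the union can get 28 next round, worth 0.93 × 28 = 26.04 now. The firm offers 26.04 and keeps 400 − 26.04 = 373.96.
So by rejecting in round 1, the firm gets 373.96 next round, worth 0.93 × 373.96 = 347.7828 now.
Offer 340 < 347.7828, so the firm rejects.

Reject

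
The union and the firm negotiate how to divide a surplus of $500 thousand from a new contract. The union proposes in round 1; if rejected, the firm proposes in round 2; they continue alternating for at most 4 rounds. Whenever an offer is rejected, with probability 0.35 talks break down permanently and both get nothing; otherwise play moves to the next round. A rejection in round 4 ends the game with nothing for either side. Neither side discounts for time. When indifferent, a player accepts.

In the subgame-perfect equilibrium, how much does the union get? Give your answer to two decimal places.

248.94

Round 4 (the firm proposes): the union will accept anything ≥ 0, so the firm offers 0 and keeps 500.
Round 3 (the union proposes): rejecting gives the firm an expected 0.65 × 500 = 325. The union offers 325 and keeps 500 − 325 = 175.
Round 2 (the firm proposes): rejecting gives the union an expected 0.65 × 175 = 113.75. The firm offers 113.75 and keeps 500 − 113.75 = 386.25.
Round 1 (the union proposes): rejecting gives the firm an expected 0.65 × 386.25 = 251.0625; the union offers that and keeps 248.9375.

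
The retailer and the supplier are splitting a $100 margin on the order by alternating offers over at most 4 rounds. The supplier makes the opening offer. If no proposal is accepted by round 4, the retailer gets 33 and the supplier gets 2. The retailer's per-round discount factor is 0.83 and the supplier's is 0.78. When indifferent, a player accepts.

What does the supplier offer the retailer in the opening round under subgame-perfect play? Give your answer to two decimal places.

70.92

Round 4 (the retailer proposes): the supplier gets 2 if talks fail, so the retailer offers 2 and keeps 98.
Round 3 (the supplier proposes): the retailer can get 98 next round, worth 0.83 × 98 = 81.34 now, so the supplier offers 81.34, keeping 18.66.
Round 2 (the retailer proposes): the supplier can get 18.66 next round, worth 0.78 × 18.66 = 14.5548 now, so the retailer offers 14.5548, keeping 85.4452.
Round 1 (the supplier proposes): the retailer can get 85.4452 next round, worth 0.83 × 85.4452 = 70.919516 now. The supplier offers 70.919516 and keeps 100 − 70.919516 = 29.080484.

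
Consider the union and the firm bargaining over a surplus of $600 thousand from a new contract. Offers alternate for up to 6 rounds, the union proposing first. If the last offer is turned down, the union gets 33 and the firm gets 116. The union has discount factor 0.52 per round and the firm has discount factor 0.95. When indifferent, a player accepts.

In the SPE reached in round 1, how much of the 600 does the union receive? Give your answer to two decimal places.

Round 6 (the firm proposes): the union gets 33 if talks fail, so the firm offers 33 and keeps 567.
Round 5 (the union proposes): the firm can get 567 next round, worth 0.95 × 567 = 538.65 now; the union offers that and keeps 61.35.
Round 4 (the firm proposes): the union can get 61.35 next round, worth 0.52 × 61.35 = 31.902 now. The firm offers 31.902 and keeps 600 − 31.902 = 568.098.
Round 3 (the union proposes): the firm can get 568.098 next round, worth 0.95 × 568.098 = 539.6931 now, so the union offers 539.6931, keeping 60.3069.
Round 2 (the firm proposes): the union can get 60.3069 next round, worth 0.52 × 60.3069 = 31.359588 now; the firm offers that and keeps 568.640412.
Round 1 (the union proposes): the firm can get 568.640412 next round, worth 0.95 × 568.640412 = 540.2083914 now. The union offers 540.2083914 and keeps 600 − 540.2083914 = 59.7916086.

59.79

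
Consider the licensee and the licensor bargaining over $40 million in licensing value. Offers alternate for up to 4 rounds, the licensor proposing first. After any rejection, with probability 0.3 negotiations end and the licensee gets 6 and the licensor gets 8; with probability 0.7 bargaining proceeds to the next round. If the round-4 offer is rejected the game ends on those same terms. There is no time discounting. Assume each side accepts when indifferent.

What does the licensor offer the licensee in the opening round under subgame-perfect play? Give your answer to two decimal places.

20.38

Round 4 (the licensee proposes): the licensor gets 8 if talks fail, so the licensee offers 8 and keeps 32.
Round 3 (the licensor proposes): rejecting gives the licensee an expected 0.7 × 32 + 0.3 × 6 = 24.2, so the licensor offers 24.2, keeping 15.8.
Round 2 (the licensee proposes): rejecting gives the licensor an expected 0.7 × 15.8 + 0.3 × 8 = 13.46; the licensee offers that and keeps 26.54.
Round 1 (the licensor proposes): rejecting gives the licensee an expected 0.7 × 26.54 + 0.3 × 6 = 20.378, so the licensor offers 20.378, keeping 19.622.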